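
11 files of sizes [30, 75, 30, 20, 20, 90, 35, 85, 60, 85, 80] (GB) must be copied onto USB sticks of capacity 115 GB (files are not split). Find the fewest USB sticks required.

Total = 90 + 85 + 85 + 80 + 75 + 60 + 35 + 30 + 30 + 20 + 20 = 610 GB.
Lower bound: ⌈610/115⌉ = 6 USB sticks.
A packing using 6 USB sticks:
  USB stick 1: 90 + 20 = 110
  USB stick 2: 85 + 30 = 115
  USB stick 3: 85 + 30 = 115
  USB stick 4: 80 + 35 = 115
  USB stick 5: 75 + 20 = 95
  USB stick 6: 60 = 60
This matches the lower bound, so 6 is optimal.

6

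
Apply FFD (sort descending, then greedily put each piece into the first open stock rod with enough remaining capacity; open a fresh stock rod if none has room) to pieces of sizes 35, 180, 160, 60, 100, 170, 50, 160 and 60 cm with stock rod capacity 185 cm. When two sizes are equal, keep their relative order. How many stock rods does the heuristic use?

Sorted descending: 180, 170, 160, 160, 100, 60, 60, 50, 35.
  180 → stock rod 1 (new)  [load 180/185]
  170 → stock rod 2 (new)  [load 170/185]
  160 → stock rod 3 (new)  [load 160/185]
  160 → stock rod 4 (new)  [load 160/185]
  100 → stock rod 5 (new)  [load 100/185]
  60 → stock rod 5  [load 160/185]
  60 → stock rod 6 (new)  [load 60/185]
  50 → stock rod 6  [load 110/185]
  35 → stock rod 6  [load 145/185]
6 stock rods opened.

6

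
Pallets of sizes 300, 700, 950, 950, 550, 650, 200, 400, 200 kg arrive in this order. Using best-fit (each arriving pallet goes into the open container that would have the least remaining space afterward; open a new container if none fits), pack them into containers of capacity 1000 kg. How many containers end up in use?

  300 → container 1 (new)  [load 300/1000]
  700 → container 1  [load 1000/1000]
  950 → container 2 (new)  [load 950/1000]
  950 → container 3 (new)  [load 950/1000]
  550 → container 4 (new)  [load 550/1000]
  650 → container 5 (new)  [load 650/1000]
  200 → container 5  [load 850/1000]
  400 → container 4  [load 950/1000]
  200 → container 6 (new)  [load 200/1000]
6 containers opened.

6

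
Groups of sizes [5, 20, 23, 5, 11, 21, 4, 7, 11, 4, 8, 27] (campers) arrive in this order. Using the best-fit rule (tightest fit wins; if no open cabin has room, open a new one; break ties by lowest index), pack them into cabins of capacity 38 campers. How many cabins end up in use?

4

  5 → cabin 1 (new)  [load 5/38]
  20 → cabin 1  [load 25/38]
  23 → cabin 2 (new)  [load 23/38]
  5 → cabin 1  [load 30/38]
  11 → cabin 2  [load 34/38]
  21 → cabin 3 (new)  [load 21/38]
  4 → cabin 2  [load 38/38]
  7 → cabin 1  [load 37/38]
  11 → cabin 3  [load 32/38]
  4 → cabin 3  [load 36/38]
  8 → cabin 4 (new)  [load 8/38]
  27 → cabin 4  [load 35/38]
4 cabins opened.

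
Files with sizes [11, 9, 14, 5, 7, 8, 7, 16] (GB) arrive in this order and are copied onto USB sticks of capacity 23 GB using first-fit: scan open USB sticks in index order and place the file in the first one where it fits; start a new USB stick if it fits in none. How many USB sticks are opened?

4

  11 → USB stick 1 (new)  [load 11/23]
  9 → USB stick 1  [load 20/23]
  14 → USB stick 2 (new)  [load 14/23]
  5 → USB stick 2  [load 19/23]
  7 → USB stick 3 (new)  [load 7/23]
  8 → USB stick 3  [load 15/23]
  7 → USB stick 3  [load 22/23]
  16 → USB stick 4 (new)  [load 16/23]
4 USB sticks opened.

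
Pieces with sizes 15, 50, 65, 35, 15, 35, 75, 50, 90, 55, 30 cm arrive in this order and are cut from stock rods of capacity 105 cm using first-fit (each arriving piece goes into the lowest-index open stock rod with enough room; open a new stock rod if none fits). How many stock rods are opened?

  15 → stock rod 1 (new)  [load 15/105]
  50 → stock rod 1  [load 65/105]
  65 → stock rod 2 (new)  [load 65/105]
  35 → stock rod 1  [load 100/105]
  15 → stock rod 2  [load 80/105]
  35 → stock rod 3 (new)  [load 35/105]
  75 → stock rod 4 (new)  [load 75/105]
  50 → stock rod 3  [load 85/105]
  90 → stock rod 5 (new)  [load 90/105]
  55 → stock rod 6 (new)  [load 55/105]
  30 → stock rod 4  [load 105/105]
6 stock rods opened.

6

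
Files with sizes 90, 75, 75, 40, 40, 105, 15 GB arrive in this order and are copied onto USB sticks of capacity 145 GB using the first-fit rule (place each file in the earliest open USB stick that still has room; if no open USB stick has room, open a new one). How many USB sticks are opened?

4

  90 → USB stick 1 (new)  [load 90/145]
  75 → USB stick 2 (new)  [load 75/145]
  75 → USB stick 3 (new)  [load 75/145]
  40 → USB stick 1  [load 130/145]
  40 → USB stick 2  [load 115/145]
  105 → USB stick 4 (new)  [load 105/145]
  15 → USB stick 1  [load 145/145]
4 USB sticks opened.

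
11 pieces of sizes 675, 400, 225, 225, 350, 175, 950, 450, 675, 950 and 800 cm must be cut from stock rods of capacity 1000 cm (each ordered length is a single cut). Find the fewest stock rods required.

Total = 950 + 950 + 800 + 675 + 675 + 450 + 400 + 350 + 225 + 225 + 175 = 5875 cm.
Lower bound: ⌈5875/1000⌉ = 6 stock rods.
A packing using 7 stock rods:
  stock rod 1: 950 = 950
  stock rod 2: 950 = 950
  stock rod 3: 800 + 175 = 975
  stock rod 4: 675 + 225 = 900
  stock rod 5: 675 + 225 = 900
  stock rod 6: 450 + 400 = 850
  stock rod 7: 350 = 350
No arrangement into 6 stock rods stays within capacity, so 7 is optimal.

7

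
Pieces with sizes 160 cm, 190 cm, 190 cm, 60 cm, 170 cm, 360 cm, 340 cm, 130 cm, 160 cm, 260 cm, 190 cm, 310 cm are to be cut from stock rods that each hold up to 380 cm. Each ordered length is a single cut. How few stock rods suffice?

8

Total = 360 + 340 + 310 + 260 + 190 + 190 + 190 + 170 + 160 + 160 + 130 + 60 = 2520 cm.
Lower bound: ⌈2520/380⌉ = 7 stock rods.
A packing using 8 stock rods:
  stock rod 1: 360 = 360
  stock rod 2: 340 = 340
  stock rod 3: 310 + 60 = 370
  stock rod 4: 260 = 260
  stock rod 5: 190 + 190 = 380
  stock rod 6: 190 + 170 = 360
  stock rod 7: 160 + 160 = 320
  stock rod 8: 130 = 130
No arrangement into 7 stock rods stays within capacity, so 8 is optimal.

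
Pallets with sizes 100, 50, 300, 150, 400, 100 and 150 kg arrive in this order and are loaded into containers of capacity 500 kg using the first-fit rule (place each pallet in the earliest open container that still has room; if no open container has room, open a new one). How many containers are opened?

  100 → container 1 (new)  [load 100/500]
  50 → container 1  [load 150/500]
  300 → container 1  [load 450/500]
  150 → container 2 (new)  [load 150/500]
  400 → container 3 (new)  [load 400/500]
  100 → container 2  [load 250/500]
  150 → container 2  [load 400/500]
3 containers opened.

3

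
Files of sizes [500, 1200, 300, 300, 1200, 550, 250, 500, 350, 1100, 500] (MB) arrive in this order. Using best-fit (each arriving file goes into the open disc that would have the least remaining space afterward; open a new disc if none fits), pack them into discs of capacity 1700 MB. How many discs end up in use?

  500 → disc 1 (new)  [load 500/1700]
  1200 → disc 1  [load 1700/1700]
  300 → disc 2 (new)  [load 300/1700]
  300 → disc 2  [load 600/1700]
  1200 → disc 3 (new)  [load 1200/1700]
  550 → disc 2  [load 1150/1700]
  250 → disc 3  [load 1450/1700]
  500 → disc 2  [load 1650/1700]
  350 → disc 4 (new)  [load 350/1700]
  1100 → disc 4  [load 1450/1700]
  500 → disc 5 (new)  [load 500/1700]
5 discs opened.

5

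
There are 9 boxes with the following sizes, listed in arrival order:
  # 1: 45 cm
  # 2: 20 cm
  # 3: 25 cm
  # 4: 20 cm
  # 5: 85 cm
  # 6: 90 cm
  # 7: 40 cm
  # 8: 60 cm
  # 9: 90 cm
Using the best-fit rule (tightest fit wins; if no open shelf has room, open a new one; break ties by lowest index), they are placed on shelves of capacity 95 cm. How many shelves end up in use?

  45 → shelf 1 (new)  [load 45/95]
  20 → shelf 1  [load 65/95]
  25 → shelf 1  [load 90/95]
  20 → shelf 2 (new)  [load 20/95]
  85 → shelf 3 (new)  [load 85/95]
  90 → shelf 4 (new)  [load 90/95]
  40 → shelf 2  [load 60/95]
  60 → shelf 5 (new)  [load 60/95]
  90 → shelf 6 (new)  [load 90/95]
6 shelves opened.

6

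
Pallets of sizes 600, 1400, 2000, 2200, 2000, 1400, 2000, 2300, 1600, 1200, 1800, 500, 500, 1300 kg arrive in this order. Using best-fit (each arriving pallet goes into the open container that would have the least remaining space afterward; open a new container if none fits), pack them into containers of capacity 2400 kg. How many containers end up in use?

11

  600 → container 1 (new)  [load 600/2400]
  1400 → container 1  [load 2000/2400]
  2000 → container 2 (new)  [load 2000/2400]
  2200 → container 3 (new)  [load 2200/2400]
  2000 → container 4 (new)  [load 2000/2400]
  1400 → container 5 (new)  [load 1400/2400]
  2000 → container 6 (new)  [load 2000/2400]
  2300 → container 7 (new)  [load 2300/2400]
  1600 → container 8 (new)  [load 1600/2400]
  1200 → container 9 (new)  [load 1200/2400]
  1800 → container 10 (new)  [load 1800/2400]
  500 → container 10  [load 2300/2400]
  500 → container 8  [load 2100/2400]
  1300 → container 11 (new)  [load 1300/2400]
11 containers opened.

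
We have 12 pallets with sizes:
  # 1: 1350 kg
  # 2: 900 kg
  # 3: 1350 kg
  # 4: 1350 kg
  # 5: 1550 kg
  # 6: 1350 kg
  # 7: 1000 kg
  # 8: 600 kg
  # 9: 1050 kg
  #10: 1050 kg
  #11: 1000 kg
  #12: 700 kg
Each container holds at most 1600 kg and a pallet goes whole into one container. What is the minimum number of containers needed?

10

Total = 1550 + 1350 + 1350 + 1350 + 1350 + 1050 + 1050 + 1000 + 1000 + 900 + 700 + 600 = 13250 kg.
Lower bound: ⌈13250/1600⌉ = 9 containers.
Also, 10 pallets each exceed 800 kg, and no two of those can share a container, so at least 10 containers are needed.
A packing using 10 containers:
  container 1: 1550 = 1550
  container 2: 1350 = 1350
  container 3: 1350 = 1350
  container 4: 1350 = 1350
  container 5: 1350 = 1350
  container 6: 1050 = 1050
  container 7: 1050 = 1050
  container 8: 1000 + 600 = 1600
  container 9: 1000 = 1000
  container 10: 900 + 700 = 1600
This matches the lower bound, so 10 is optimal.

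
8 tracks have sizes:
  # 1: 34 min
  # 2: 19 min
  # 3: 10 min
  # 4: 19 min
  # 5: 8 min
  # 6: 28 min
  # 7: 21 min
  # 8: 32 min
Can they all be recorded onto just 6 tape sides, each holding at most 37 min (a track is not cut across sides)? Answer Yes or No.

A valid assignment using 6 tape sides:
  side 1: 34 = 34
  side 2: 32 = 32
  side 3: 28 + 8 = 36
  side 4: 21 + 10 = 31
  side 5: 19 = 19
  side 6: 19 = 19
Every load is within 37 min, so 6 tape sides suffice.

Yes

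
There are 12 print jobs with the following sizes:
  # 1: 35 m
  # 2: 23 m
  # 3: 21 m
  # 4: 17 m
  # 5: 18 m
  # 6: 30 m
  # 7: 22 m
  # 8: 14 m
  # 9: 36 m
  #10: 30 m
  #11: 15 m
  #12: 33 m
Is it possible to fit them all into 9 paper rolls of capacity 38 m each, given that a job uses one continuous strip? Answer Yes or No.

Yes

A valid assignment using 9 paper rolls:
  roll 1: 36 = 36
  roll 2: 35 = 35
  roll 3: 33 = 33
  roll 4: 30 = 30
  roll 5: 30 = 30
  roll 6: 23 + 15 = 38
  roll 7: 22 + 14 = 36
  roll 8: 21 + 17 = 38
  roll 9: 18 = 18
Every load is within 38 m, so 9 paper rolls suffice.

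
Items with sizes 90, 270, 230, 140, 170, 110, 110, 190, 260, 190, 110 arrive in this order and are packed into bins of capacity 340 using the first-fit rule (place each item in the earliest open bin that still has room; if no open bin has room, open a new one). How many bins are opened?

  90 → bin 1 (new)  [load 90/340]
  270 → bin 2 (new)  [load 270/340]
  230 → bin 1  [load 320/340]
  140 → bin 3 (new)  [load 140/340]
  170 → bin 3  [load 310/340]
  110 → bin 4 (new)  [load 110/340]
  110 → bin 4  [load 220/340]
  190 → bin 5 (new)  [load 190/340]
  260 → bin 6 (new)  [load 260/340]
  190 → bin 7 (new)  [load 190/340]
  110 → bin 4  [load 330/340]
7 bins opened.

7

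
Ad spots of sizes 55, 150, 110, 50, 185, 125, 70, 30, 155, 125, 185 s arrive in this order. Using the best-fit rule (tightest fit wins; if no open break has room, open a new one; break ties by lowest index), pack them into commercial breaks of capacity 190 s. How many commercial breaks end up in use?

  55 → break 1 (new)  [load 55/190]
  150 → break 2 (new)  [load 150/190]
  110 → break 1  [load 165/190]
  50 → break 3 (new)  [load 50/190]
  185 → break 4 (new)  [load 185/190]
  125 → break 3  [load 175/190]
  70 → break 5 (new)  [load 70/190]
  30 → break 2  [load 180/190]
  155 → break 6 (new)  [load 155/190]
  125 → break 7 (new)  [load 125/190]
  185 → break 8 (new)  [load 185/190]
8 commercial breaks opened.

8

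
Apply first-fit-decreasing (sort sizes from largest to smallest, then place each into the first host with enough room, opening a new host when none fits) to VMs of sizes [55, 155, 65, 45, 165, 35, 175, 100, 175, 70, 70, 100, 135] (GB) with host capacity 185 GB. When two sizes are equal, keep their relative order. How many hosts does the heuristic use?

Sorted descending: 175, 175, 165, 155, 135, 100, 100, 70, 70, 65, 55, 45, 35.
  175 → host 1 (new)  [load 175/185]
  175 → host 2 (new)  [load 175/185]
  165 → host 3 (new)  [load 165/185]
  155 → host 4 (new)  [load 155/185]
  135 → host 5 (new)  [load 135/185]
  100 → host 6 (new)  [load 100/185]
  100 → host 7 (new)  [load 100/185]
  70 → host 6  [load 170/185]
  70 → host 7  [load 170/185]
  65 → host 8 (new)  [load 65/185]
  55 → host 8  [load 120/185]
  45 → host 5  [load 180/185]
  35 → host 8  [load 155/185]
8 hosts opened.

8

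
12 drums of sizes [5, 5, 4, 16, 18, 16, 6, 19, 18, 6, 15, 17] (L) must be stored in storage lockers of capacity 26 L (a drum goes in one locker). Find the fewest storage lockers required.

Total = 19 + 18 + 18 + 17 + 16 + 16 + 15 + 6 + 6 + 5 + 5 + 4 = 145 L.
Lower bound: ⌈145/26⌉ = 6 storage lockers.
Also, 7 drums each exceed 13 L, and no two of those can share a locker, so at least 7 storage lockers are needed.
A packing using 7 storage lockers:
  locker 1: 19 + 6 = 25
  locker 2: 18 + 6 = 24
  locker 3: 18 + 5 = 23
  locker 4: 17 + 5 + 4 = 26
  locker 5: 16 = 16
  locker 6: 16 = 16
  locker 7: 15 = 15
This matches the lower bound, so 7 is optimal.

7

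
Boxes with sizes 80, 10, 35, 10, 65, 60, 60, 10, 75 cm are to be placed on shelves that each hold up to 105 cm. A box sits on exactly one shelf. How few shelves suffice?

Total = 80 + 75 + 65 + 60 + 60 + 35 + 10 + 10 + 10 = 405 cm.
Lower bound: ⌈405/105⌉ = 4 shelves.
Also, 5 boxes each exceed 105/2 cm, and no two of those can share a shelf, so at least 5 shelves are needed.
A packing using 5 shelves:
  shelf 1: 80 + 10 + 10 = 100
  shelf 2: 75 + 10 = 85
  shelf 3: 65 + 35 = 100
  shelf 4: 60 = 60
  shelf 5: 60 = 60
This matches the lower bound, so 5 is optimal.

5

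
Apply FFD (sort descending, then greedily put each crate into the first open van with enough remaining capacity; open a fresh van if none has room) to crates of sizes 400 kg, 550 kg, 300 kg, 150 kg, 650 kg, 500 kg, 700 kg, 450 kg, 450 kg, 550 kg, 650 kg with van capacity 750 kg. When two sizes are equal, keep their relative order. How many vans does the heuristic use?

9

Sorted descending: 700, 650, 650, 550, 550, 500, 450, 450, 400, 300, 150.
  700 → van 1 (new)  [load 700/750]
  650 → van 2 (new)  [load 650/750]
  650 → van 3 (new)  [load 650/750]
  550 → van 4 (new)  [load 550/750]
  550 → van 5 (new)  [load 550/750]
  500 → van 6 (new)  [load 500/750]
  450 → van 7 (new)  [load 450/750]
  450 → van 8 (new)  [load 450/750]
  400 → van 9 (new)  [load 400/750]
  300 → van 7  [load 750/750]
  150 → van 4  [load 700/750]
9 vans opened.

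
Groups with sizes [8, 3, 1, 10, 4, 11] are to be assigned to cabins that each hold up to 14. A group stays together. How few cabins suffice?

Total = 11 + 10 + 8 + 4 + 3 + 1 = 37.
Lower bound: ⌈37/14⌉ = 3 cabins.
A packing using 3 cabins:
  cabin 1: 11 + 3 = 14
  cabin 2: 10 + 4 = 14
  cabin 3: 8 + 1 = 9
This matches the lower bound, so 3 is optimal.

3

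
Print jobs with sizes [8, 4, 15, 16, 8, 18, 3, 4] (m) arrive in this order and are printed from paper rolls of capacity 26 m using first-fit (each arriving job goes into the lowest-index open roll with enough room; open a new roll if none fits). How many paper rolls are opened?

4

  8 → roll 1 (new)  [load 8/26]
  4 → roll 1  [load 12/26]
  15 → roll 2 (new)  [load 15/26]
  16 → roll 3 (new)  [load 16/26]
  8 → roll 1  [load 20/26]
  18 → roll 4 (new)  [load 18/26]
  3 → roll 1  [load 23/26]
  4 → roll 2  [load 19/26]
4 paper rolls opened.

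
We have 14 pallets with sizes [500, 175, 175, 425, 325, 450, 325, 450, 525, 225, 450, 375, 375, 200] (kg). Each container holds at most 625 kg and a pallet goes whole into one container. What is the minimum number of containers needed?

Total = 525 + 500 + 450 + 450 + 450 + 425 + 375 + 375 + 325 + 325 + 225 + 200 + 175 + 175 = 4975 kg.
Lower bound: ⌈4975/625⌉ = 8 containers.
Also, 10 pallets each exceed 625/2 kg, and no two of those can share a container, so at least 10 containers are needed.
A packing using 10 containers:
  container 1: 525 = 525
  container 2: 500 = 500
  container 3: 450 + 175 = 625
  container 4: 450 + 175 = 625
  container 5: 450 = 450
  container 6: 425 + 200 = 625
  container 7: 375 + 225 = 600
  container 8: 375 = 375
  container 9: 325 = 325
  container 10: 325 = 325
This matches the lower bound, so 10 is optimal.

10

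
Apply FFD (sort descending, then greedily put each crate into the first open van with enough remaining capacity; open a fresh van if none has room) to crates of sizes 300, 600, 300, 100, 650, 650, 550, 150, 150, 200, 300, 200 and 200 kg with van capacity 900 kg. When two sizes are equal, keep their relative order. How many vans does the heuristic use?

Sorted descending: 650, 650, 600, 550, 300, 300, 300, 200, 200, 200, 150, 150, 100.
  650 → van 1 (new)  [load 650/900]
  650 → van 2 (new)  [load 650/900]
  600 → van 3 (new)  [load 600/900]
  550 → van 4 (new)  [load 550/900]
  300 → van 3  [load 900/900]
  300 → van 4  [load 850/900]
  300 → van 5 (new)  [load 300/900]
  200 → van 1  [load 850/900]
  200 → van 2  [load 850/900]
  200 → van 5  [load 500/900]
  150 → van 5  [load 650/900]
  150 → van 5  [load 800/900]
  100 → van 5  [load 900/900]
5 vans opened.

5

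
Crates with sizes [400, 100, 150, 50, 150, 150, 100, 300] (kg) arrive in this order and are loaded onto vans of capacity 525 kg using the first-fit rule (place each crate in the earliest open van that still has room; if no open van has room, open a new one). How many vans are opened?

3

  400 → van 1 (new)  [load 400/525]
  100 → van 1  [load 500/525]
  150 → van 2 (new)  [load 150/525]
  50 → van 2  [load 200/525]
  150 → van 2  [load 350/525]
  150 → van 2  [load 500/525]
  100 → van 3 (new)  [load 100/525]
  300 → van 3  [load 400/525]
3 vans opened.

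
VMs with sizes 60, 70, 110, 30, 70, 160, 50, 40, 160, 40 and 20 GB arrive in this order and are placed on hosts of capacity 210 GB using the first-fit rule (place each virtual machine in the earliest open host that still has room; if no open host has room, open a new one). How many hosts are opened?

  60 → host 1 (new)  [load 60/210]
  70 → host 1  [load 130/210]
  110 → host 2 (new)  [load 110/210]
  30 → host 1  [load 160/210]
  70 → host 2  [load 180/210]
  160 → host 3 (new)  [load 160/210]
  50 → host 1  [load 210/210]
  40 → host 3  [load 200/210]
  160 → host 4 (new)  [load 160/210]
  40 → host 4  [load 200/210]
  20 → host 2  [load 200/210]
4 hosts opened.

4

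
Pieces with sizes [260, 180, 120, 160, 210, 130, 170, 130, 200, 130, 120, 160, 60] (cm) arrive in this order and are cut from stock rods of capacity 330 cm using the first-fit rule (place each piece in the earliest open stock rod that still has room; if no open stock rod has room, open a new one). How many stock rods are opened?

7

  260 → stock rod 1 (new)  [load 260/330]
  180 → stock rod 2 (new)  [load 180/330]
  120 → stock rod 2  [load 300/330]
  160 → stock rod 3 (new)  [load 160/330]
  210 → stock rod 4 (new)  [load 210/330]
  130 → stock rod 3  [load 290/330]
  170 → stock rod 5 (new)  [load 170/330]
  130 → stock rod 5  [load 300/330]
  200 → stock rod 6 (new)  [load 200/330]
  130 → stock rod 6  [load 330/330]
  120 → stock rod 4  [load 330/330]
  160 → stock rod 7 (new)  [load 160/330]
  60 → stock rod 1  [load 320/330]
7 stock rods opened.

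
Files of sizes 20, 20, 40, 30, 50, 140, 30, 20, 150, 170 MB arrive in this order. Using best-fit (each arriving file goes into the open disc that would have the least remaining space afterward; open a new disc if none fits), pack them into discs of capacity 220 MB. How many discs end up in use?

  20 → disc 1 (new)  [load 20/220]
  20 → disc 1  [load 40/220]
  40 → disc 1  [load 80/220]
  30 → disc 1  [load 110/220]
  50 → disc 1  [load 160/220]
  140 → disc 2 (new)  [load 140/220]
  30 → disc 1  [load 190/220]
  20 → disc 1  [load 210/220]
  150 → disc 3 (new)  [load 150/220]
  170 → disc 4 (new)  [load 170/220]
4 discs opened.

4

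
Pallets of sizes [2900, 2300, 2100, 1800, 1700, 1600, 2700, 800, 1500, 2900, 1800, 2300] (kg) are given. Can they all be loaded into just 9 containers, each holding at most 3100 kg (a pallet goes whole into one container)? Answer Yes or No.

No

Total = 24400 kg; ⌈24400/3100⌉ = 8.
10 pallets each exceed half the capacity and cannot share a container, forcing at least 10 containers.
At least 10 containers are required, but only 9 are allowed.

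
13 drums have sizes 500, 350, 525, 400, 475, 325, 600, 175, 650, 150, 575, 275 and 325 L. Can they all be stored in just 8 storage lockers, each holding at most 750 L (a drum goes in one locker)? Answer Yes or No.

A valid assignment using 8 storage lockers:
  locker 1: 650 = 650
  locker 2: 600 + 150 = 750
  locker 3: 575 + 175 = 750
  locker 4: 525 = 525
  locker 5: 500 = 500
  locker 6: 475 + 275 = 750
  locker 7: 400 + 350 = 750
  locker 8: 325 + 325 = 650
Every load is within 750 L, so 8 storage lockers suffice.

Yes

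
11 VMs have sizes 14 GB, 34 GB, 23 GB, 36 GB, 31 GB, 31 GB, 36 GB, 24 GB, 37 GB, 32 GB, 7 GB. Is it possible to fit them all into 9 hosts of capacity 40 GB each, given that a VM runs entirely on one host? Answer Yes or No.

Yes

A valid assignment using 9 hosts:
  host 1: 37 = 37
  host 2: 36 = 36
  host 3: 36 = 36
  host 4: 34 = 34
  host 5: 32 + 7 = 39
  host 6: 31 = 31
  host 7: 31 = 31
  host 8: 24 + 14 = 38
  host 9: 23 = 23
Every load is within 40 GB, so 9 hosts suffice.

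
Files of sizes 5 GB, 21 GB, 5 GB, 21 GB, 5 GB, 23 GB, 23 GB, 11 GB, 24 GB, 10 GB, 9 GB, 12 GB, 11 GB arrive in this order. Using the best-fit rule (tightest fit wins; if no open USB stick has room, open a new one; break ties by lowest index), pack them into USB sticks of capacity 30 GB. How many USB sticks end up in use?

  5 → USB stick 1 (new)  [load 5/30]
  21 → USB stick 1  [load 26/30]
  5 → USB stick 2 (new)  [load 5/30]
  21 → USB stick 2  [load 26/30]
  5 → USB stick 3 (new)  [load 5/30]
  23 → USB stick 3  [load 28/30]
  23 → USB stick 4 (new)  [load 23/30]
  11 → USB stick 5 (new)  [load 11/30]
  24 → USB stick 6 (new)  [load 24/30]
  10 → USB stick 5  [load 21/30]
  9 → USB stick 5  [load 30/30]
  12 → USB stick 7 (new)  [load 12/30]
  11 → USB stick 7  [load 23/30]
7 USB sticks opened.

7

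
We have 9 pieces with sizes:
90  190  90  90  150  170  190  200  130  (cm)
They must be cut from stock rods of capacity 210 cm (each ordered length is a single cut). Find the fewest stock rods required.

8

Total = 200 + 190 + 190 + 170 + 150 + 130 + 90 + 90 + 90 = 1300 cm.
Lower bound: ⌈1300/210⌉ = 7 stock rods.
A packing using 8 stock rods:
  stock rod 1: 200 = 200
  stock rod 2: 190 = 190
  stock rod 3: 190 = 190
  stock rod 4: 170 = 170
  stock rod 5: 150 = 150
  stock rod 6: 130 = 130
  stock rod 7: 90 + 90 = 180
  stock rod 8: 90 = 90
No arrangement into 7 stock rods stays within capacity, so 8 is optimal.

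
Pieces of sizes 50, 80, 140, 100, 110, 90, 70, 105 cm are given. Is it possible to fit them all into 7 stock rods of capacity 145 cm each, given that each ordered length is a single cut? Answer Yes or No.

Yes

A valid assignment using 7 stock rods:
  stock rod 1: 140 = 140
  stock rod 2: 110 = 110
  stock rod 3: 105 = 105
  stock rod 4: 100 = 100
  stock rod 5: 90 + 50 = 140
  stock rod 6: 80 = 80
  stock rod 7: 70 = 70
Every load is within 145 cm, so 7 stock rods suffice.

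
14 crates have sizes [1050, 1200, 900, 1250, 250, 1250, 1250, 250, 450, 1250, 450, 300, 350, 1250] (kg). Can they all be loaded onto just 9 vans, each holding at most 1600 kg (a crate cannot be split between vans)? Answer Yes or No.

Yes

A valid assignment using 8 vans:
  van 1: 1250 + 350 = 1600
  van 2: 1250 + 300 = 1550
  van 3: 1250 + 250 = 1500
  van 4: 1250 + 250 = 1500
  van 5: 1250 = 1250
  van 6: 1200 = 1200
  van 7: 1050 + 450 = 1500
  van 8: 900 + 450 = 1350
That uses only 8 ≤ 9, so 9 vans are enough.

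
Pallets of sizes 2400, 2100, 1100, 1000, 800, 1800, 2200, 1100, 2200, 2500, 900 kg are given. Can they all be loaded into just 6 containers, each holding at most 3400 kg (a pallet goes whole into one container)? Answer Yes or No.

Yes

A valid assignment using 6 containers:
  container 1: 2500 + 900 = 3400
  container 2: 2400 + 1000 = 3400
  container 3: 2200 + 1100 = 3300
  container 4: 2200 + 1100 = 3300
  container 5: 2100 + 800 = 2900
  container 6: 1800 = 1800
Every load is within 3400 kg, so 6 containers suffice.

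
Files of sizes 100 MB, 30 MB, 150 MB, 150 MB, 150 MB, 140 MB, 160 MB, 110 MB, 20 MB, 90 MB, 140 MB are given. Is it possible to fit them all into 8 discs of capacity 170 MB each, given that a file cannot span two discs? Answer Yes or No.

Total = 1240 MB; ⌈1240/170⌉ = 8.
9 files each exceed half the capacity and cannot share a disc, forcing at least 9 discs.
At least 9 discs are required, but only 8 are allowed.

No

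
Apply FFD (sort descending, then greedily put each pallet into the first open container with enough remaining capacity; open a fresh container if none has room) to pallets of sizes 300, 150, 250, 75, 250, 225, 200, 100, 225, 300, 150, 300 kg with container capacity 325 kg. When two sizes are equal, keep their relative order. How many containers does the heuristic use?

Sorted descending: 300, 300, 300, 250, 250, 225, 225, 200, 150, 150, 100, 75.
  300 → container 1 (new)  [load 300/325]
  300 → container 2 (new)  [load 300/325]
  300 → container 3 (new)  [load 300/325]
  250 → container 4 (new)  [load 250/325]
  250 → container 5 (new)  [load 250/325]
  225 → container 6 (new)  [load 225/325]
  225 → container 7 (new)  [load 225/325]
  200 → container 8 (new)  [load 200/325]
  150 → container 9 (new)  [load 150/325]
  150 → container 9  [load 300/325]
  100 → container 6  [load 325/325]
  75 → container 4  [load 325/325]
9 containers opened.

9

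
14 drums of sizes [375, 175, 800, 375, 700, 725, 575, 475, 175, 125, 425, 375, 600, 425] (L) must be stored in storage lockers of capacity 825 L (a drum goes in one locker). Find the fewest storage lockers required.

9

Total = 800 + 725 + 700 + 600 + 575 + 475 + 425 + 425 + 375 + 375 + 375 + 175 + 175 + 125 = 6325 L.
Lower bound: ⌈6325/825⌉ = 8 storage lockers.
A packing using 9 storage lockers:
  locker 1: 800 = 800
  locker 2: 725 = 725
  locker 3: 700 + 125 = 825
  locker 4: 600 + 175 = 775
  locker 5: 575 + 175 = 750
  locker 6: 475 = 475
  locker 7: 425 + 375 = 800
  locker 8: 425 + 375 = 800
  locker 9: 375 = 375
No arrangement into 8 storage lockers stays within capacity, so 9 is optimal.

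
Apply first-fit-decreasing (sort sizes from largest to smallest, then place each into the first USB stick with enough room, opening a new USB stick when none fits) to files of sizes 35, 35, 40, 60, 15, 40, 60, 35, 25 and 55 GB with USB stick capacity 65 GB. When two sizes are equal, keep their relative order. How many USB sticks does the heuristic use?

Sorted descending: 60, 60, 55, 40, 40, 35, 35, 35, 25, 15.
  60 → USB stick 1 (new)  [load 60/65]
  60 → USB stick 2 (new)  [load 60/65]
  55 → USB stick 3 (new)  [load 55/65]
  40 → USB stick 4 (new)  [load 40/65]
  40 → USB stick 5 (new)  [load 40/65]
  35 → USB stick 6 (new)  [load 35/65]
  35 → USB stick 7 (new)  [load 35/65]
  35 → USB stick 8 (new)  [load 35/65]
  25 → USB stick 4  [load 65/65]
  15 → USB stick 5  [load 55/65]
8 USB sticks opened.

8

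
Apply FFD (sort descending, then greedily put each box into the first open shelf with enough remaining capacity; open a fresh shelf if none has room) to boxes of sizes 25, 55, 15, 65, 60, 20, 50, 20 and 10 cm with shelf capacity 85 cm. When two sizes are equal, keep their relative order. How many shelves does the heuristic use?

4

Sorted descending: 65, 60, 55, 50, 25, 20, 20, 15, 10.
  65 → shelf 1 (new)  [load 65/85]
  60 → shelf 2 (new)  [load 60/85]
  55 → shelf 3 (new)  [load 55/85]
  50 → shelf 4 (new)  [load 50/85]
  25 → shelf 2  [load 85/85]
  20 → shelf 1  [load 85/85]
  20 → shelf 3  [load 75/85]
  15 → shelf 4  [load 65/85]
  10 → shelf 3  [load 85/85]
4 shelves opened.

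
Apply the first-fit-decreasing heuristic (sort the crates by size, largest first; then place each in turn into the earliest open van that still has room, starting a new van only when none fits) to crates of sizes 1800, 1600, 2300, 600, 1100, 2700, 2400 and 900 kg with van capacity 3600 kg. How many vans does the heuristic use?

4

Sorted descending: 2700, 2400, 2300, 1800, 1600, 1100, 900, 600.
  2700 → van 1 (new)  [load 2700/3600]
  2400 → van 2 (new)  [load 2400/3600]
  2300 → van 3 (new)  [load 2300/3600]
  1800 → van 4 (new)  [load 1800/3600]
  1600 → van 4  [load 3400/3600]
  1100 → van 2  [load 3500/3600]
  900 → van 1  [load 3600/3600]
  600 → van 3  [load 2900/3600]
4 vans opened.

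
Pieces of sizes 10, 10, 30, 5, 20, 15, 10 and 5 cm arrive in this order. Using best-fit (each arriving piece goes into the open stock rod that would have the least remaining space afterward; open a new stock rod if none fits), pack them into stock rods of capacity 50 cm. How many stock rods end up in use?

3

  10 → stock rod 1 (new)  [load 10/50]
  10 → stock rod 1  [load 20/50]
  30 → stock rod 1  [load 50/50]
  5 → stock rod 2 (new)  [load 5/50]
  20 → stock rod 2  [load 25/50]
  15 → stock rod 2  [load 40/50]
  10 → stock rod 2  [load 50/50]
  5 → stock rod 3 (new)  [load 5/50]
3 stock rods opened.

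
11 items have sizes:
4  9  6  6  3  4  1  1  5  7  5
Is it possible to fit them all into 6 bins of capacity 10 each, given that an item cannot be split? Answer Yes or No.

Yes

A valid assignment using 6 bins:
  bin 1: 9 + 1 = 10
  bin 2: 7 + 3 = 10
  bin 3: 6 + 4 = 10
  bin 4: 6 + 4 = 10
  bin 5: 5 + 5 = 10
  bin 6: 1 = 1
Every load is within 10, so 6 bins suffice.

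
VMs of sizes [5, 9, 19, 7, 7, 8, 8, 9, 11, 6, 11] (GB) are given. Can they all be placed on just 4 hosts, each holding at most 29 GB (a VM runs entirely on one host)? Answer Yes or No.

Yes

A valid assignment using 4 hosts:
  host 1: 19 + 9 = 28
  host 2: 11 + 11 + 7 = 29
  host 3: 9 + 8 + 8 = 25
  host 4: 7 + 6 + 5 = 18
Every load is within 29 GB, so 4 hosts suffice.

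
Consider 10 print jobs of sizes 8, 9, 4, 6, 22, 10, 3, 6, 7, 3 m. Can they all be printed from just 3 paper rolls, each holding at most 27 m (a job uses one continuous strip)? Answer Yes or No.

Yes

A valid assignment using 3 paper rolls:
  roll 1: 22 + 4 = 26
  roll 2: 10 + 9 + 8 = 27
  roll 3: 7 + 6 + 6 + 3 + 3 = 25
Every load is within 27 m, so 3 paper rolls suffice.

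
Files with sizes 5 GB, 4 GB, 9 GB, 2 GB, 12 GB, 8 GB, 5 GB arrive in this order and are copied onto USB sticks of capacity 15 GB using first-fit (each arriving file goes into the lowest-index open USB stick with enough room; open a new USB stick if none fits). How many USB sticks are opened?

4

  5 → USB stick 1 (new)  [load 5/15]
  4 → USB stick 1  [load 9/15]
  9 → USB stick 2 (new)  [load 9/15]
  2 → USB stick 1  [load 11/15]
  12 → USB stick 3 (new)  [load 12/15]
  8 → USB stick 4 (new)  [load 8/15]
  5 → USB stick 2  [load 14/15]
4 USB sticks opened.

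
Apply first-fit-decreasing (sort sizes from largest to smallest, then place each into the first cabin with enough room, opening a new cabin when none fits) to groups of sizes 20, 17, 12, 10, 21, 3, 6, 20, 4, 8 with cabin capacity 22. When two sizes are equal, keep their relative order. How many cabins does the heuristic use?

6

Sorted descending: 21, 20, 20, 17, 12, 10, 8, 6, 4, 3.
  21 → cabin 1 (new)  [load 21/22]
  20 → cabin 2 (new)  [load 20/22]
  20 → cabin 3 (new)  [load 20/22]
  17 → cabin 4 (new)  [load 17/22]
  12 → cabin 5 (new)  [load 12/22]
  10 → cabin 5  [load 22/22]
  8 → cabin 6 (new)  [load 8/22]
  6 → cabin 6  [load 14/22]
  4 → cabin 4  [load 21/22]
  3 → cabin 6  [load 17/22]
6 cabins opened.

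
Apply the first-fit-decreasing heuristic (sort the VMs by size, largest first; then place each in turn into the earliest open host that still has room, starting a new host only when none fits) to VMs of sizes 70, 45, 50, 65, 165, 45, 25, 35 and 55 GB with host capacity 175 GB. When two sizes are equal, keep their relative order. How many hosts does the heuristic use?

4

Sorted descending: 165, 70, 65, 55, 50, 45, 45, 35, 25.
  165 → host 1 (new)  [load 165/175]
  70 → host 2 (new)  [load 70/175]
  65 → host 2  [load 135/175]
  55 → host 3 (new)  [load 55/175]
  50 → host 3  [load 105/175]
  45 → host 3  [load 150/175]
  45 → host 4 (new)  [load 45/175]
  35 → host 2  [load 170/175]
  25 → host 3  [load 175/175]
4 hosts opened.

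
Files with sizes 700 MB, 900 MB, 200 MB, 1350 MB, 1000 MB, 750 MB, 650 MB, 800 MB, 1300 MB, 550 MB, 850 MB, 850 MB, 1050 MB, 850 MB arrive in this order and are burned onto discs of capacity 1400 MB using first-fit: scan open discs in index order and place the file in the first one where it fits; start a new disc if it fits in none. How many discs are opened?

11

  700 → disc 1 (new)  [load 700/1400]
  900 → disc 2 (new)  [load 900/1400]
  200 → disc 1  [load 900/1400]
  1350 → disc 3 (new)  [load 1350/1400]
  1000 → disc 4 (new)  [load 1000/1400]
  750 → disc 5 (new)  [load 750/1400]
  650 → disc 5  [load 1400/1400]
  800 → disc 6 (new)  [load 800/1400]
  1300 → disc 7 (new)  [load 1300/1400]
  550 → disc 6  [load 1350/1400]
  850 → disc 8 (new)  [load 850/1400]
  850 → disc 9 (new)  [load 850/1400]
  1050 → disc 10 (new)  [load 1050/1400]
  850 → disc 11 (new)  [load 850/1400]
11 discs opened.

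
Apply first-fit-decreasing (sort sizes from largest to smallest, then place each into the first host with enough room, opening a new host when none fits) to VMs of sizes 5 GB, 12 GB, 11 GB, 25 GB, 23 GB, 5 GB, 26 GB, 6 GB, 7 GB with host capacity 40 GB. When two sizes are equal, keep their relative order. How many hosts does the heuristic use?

Sorted descending: 26, 25, 23, 12, 11, 7, 6, 5, 5.
  26 → host 1 (new)  [load 26/40]
  25 → host 2 (new)  [load 25/40]
  23 → host 3 (new)  [load 23/40]
  12 → host 1  [load 38/40]
  11 → host 2  [load 36/40]
  7 → host 3  [load 30/40]
  6 → host 3  [load 36/40]
  5 → host 4 (new)  [load 5/40]
  5 → host 4  [load 10/40]
4 hosts opened.

4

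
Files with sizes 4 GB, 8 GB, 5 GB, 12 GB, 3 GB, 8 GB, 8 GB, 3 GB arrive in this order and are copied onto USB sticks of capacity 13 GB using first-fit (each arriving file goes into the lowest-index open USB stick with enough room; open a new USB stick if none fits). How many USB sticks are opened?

  4 → USB stick 1 (new)  [load 4/13]
  8 → USB stick 1  [load 12/13]
  5 → USB stick 2 (new)  [load 5/13]
  12 → USB stick 3 (new)  [load 12/13]
  3 → USB stick 2  [load 8/13]
  8 → USB stick 4 (new)  [load 8/13]
  8 → USB stick 5 (new)  [load 8/13]
  3 → USB stick 2  [load 11/13]
5 USB sticks opened.

5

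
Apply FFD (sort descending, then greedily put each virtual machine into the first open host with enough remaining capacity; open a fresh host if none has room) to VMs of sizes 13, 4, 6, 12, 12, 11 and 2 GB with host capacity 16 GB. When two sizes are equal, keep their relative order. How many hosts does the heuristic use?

Sorted descending: 13, 12, 12, 11, 6, 4, 2.
  13 → host 1 (new)  [load 13/16]
  12 → host 2 (new)  [load 12/16]
  12 → host 3 (new)  [load 12/16]
  11 → host 4 (new)  [load 11/16]
  6 → host 5 (new)  [load 6/16]
  4 → host 2  [load 16/16]
  2 → host 1  [load 15/16]
5 hosts opened.

5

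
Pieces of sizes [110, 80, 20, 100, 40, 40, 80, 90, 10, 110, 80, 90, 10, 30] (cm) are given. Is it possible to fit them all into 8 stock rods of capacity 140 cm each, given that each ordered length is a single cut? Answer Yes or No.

Yes

A valid assignment using 8 stock rods:
  stock rod 1: 110 + 30 = 140
  stock rod 2: 110 + 20 + 10 = 140
  stock rod 3: 100 + 40 = 140
  stock rod 4: 90 + 40 + 10 = 140
  stock rod 5: 90 = 90
  stock rod 6: 80 = 80
  stock rod 7: 80 = 80
  stock rod 8: 80 = 80
Every load is within 140 cm, so 8 stock rods suffice.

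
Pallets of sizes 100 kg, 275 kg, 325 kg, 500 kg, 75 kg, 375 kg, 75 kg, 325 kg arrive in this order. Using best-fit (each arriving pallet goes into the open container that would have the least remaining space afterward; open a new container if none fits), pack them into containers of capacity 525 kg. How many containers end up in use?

5

  100 → container 1 (new)  [load 100/525]
  275 → container 1  [load 375/525]
  325 → container 2 (new)  [load 325/525]
  500 → container 3 (new)  [load 500/525]
  75 → container 1  [load 450/525]
  375 → container 4 (new)  [load 375/525]
  75 → container 1  [load 525/525]
  325 → container 5 (new)  [load 325/525]
5 containers opened.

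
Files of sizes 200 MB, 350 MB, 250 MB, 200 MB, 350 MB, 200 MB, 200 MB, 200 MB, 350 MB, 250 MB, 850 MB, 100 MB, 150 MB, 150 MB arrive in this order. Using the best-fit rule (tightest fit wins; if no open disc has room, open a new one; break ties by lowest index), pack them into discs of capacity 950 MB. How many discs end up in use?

  200 → disc 1 (new)  [load 200/950]
  350 → disc 1  [load 550/950]
  250 → disc 1  [load 800/950]
  200 → disc 2 (new)  [load 200/950]
  350 → disc 2  [load 550/950]
  200 → disc 2  [load 750/950]
  200 → disc 2  [load 950/950]
  200 → disc 3 (new)  [load 200/950]
  350 → disc 3  [load 550/950]
  250 → disc 3  [load 800/950]
  850 → disc 4 (new)  [load 850/950]
  100 → disc 4  [load 950/950]
  150 → disc 1  [load 950/950]
  150 → disc 3  [load 950/950]
4 discs opened.

4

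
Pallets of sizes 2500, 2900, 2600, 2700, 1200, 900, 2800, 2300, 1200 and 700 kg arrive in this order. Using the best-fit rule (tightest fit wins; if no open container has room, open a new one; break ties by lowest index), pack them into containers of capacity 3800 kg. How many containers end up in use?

  2500 → container 1 (new)  [load 2500/3800]
  2900 → container 2 (new)  [load 2900/3800]
  2600 → container 3 (new)  [load 2600/3800]
  2700 → container 4 (new)  [load 2700/3800]
  1200 → container 3  [load 3800/3800]
  900 → container 2  [load 3800/3800]
  2800 → container 5 (new)  [load 2800/3800]
  2300 → container 6 (new)  [load 2300/3800]
  1200 → container 1  [load 3700/3800]
  700 → container 5  [load 3500/3800]
6 containers opened.

6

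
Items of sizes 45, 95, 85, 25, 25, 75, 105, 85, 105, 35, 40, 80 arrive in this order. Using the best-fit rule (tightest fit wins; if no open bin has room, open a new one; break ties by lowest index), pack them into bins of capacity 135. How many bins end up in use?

  45 → bin 1 (new)  [load 45/135]
  95 → bin 2 (new)  [load 95/135]
  85 → bin 1  [load 130/135]
  25 → bin 2  [load 120/135]
  25 → bin 3 (new)  [load 25/135]
  75 → bin 3  [load 100/135]
  105 → bin 4 (new)  [load 105/135]
  85 → bin 5 (new)  [load 85/135]
  105 → bin 6 (new)  [load 105/135]
  35 → bin 3  [load 135/135]
  40 → bin 5  [load 125/135]
  80 → bin 7 (new)  [load 80/135]
7 bins opened.

7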